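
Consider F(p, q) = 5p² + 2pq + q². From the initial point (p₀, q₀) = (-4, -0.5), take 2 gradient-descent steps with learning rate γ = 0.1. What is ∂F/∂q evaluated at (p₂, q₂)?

∇F = (10p + 2q, 2p + 2q)
(p₁, q₁) = (-4, -0.5) − 0.1·(-41, -9) = (0.1, 0.4)
(p₂, q₂) = (0.1, 0.4) − 0.1·(1.8, 1) = (-0.08, 0.3)
∂F/∂q at (-0.08, 0.3) = 0.44

0.44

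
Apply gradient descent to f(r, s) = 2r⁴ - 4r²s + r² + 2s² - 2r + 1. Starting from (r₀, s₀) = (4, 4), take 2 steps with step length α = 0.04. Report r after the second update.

466.91968

∇f = (8r³ - 8rs + 2r - 2, -4r² + 4s)
Step 1: at (4, 4), ∇f = (390, -48) → (4, 4) − 0.04·(390, -48) = (-11.6, 5.92)
Step 2: at (-11.6, 5.92), ∇f = (-11962.992, -514.56) → (-11.6, 5.92) − 0.04·(-11962.992, -514.56) = (466.91968, 26.5024)
r = 466.91968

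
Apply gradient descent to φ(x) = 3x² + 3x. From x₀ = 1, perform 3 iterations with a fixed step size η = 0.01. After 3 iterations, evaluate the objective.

3.906621022128

φ′(x) = 6x + 3
Step 1: φ′(1) = 9; x₁ = 1 − 0.01·9 = 0.91
Step 2: φ′(0.91) = 8.46; x₂ = 0.91 − 0.01·8.46 = 0.8254
Step 3: φ′(0.8254) = 7.9524; x₃ = 0.8254 − 0.01·7.9524 = 0.745876
φ(0.745876) = 3.906621022128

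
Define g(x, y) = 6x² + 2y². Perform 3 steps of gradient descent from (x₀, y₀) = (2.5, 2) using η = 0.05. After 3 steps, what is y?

∇g = (12x, 4y)
(x₁, y₁) = (2.5, 2) − 0.05·(30, 8) = (1, 1.6)
(x₂, y₂) = (1, 1.6) − 0.05·(12, 6.4) = (0.4, 1.28)
(x₃, y₃) = (0.4, 1.28) − 0.05·(4.8, 5.12) = (0.16, 1.024)
y = 1.024

1.024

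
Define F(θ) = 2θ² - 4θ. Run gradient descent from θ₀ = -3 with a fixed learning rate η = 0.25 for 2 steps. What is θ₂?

1

F′(θ) = 4θ - 4
Step 1: F′(-3) = -16; θ₁ = -3 − 0.25·(-16) = 1
Step 2: F′(1) = 0; θ₂ = 1 − 0.25·0 = 1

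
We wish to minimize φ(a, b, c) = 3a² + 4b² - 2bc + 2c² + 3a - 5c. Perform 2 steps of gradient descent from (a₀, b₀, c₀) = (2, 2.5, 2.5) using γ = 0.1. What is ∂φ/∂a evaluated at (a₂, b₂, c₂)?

∇φ = (6a + 3, 8b - 2c, -2b + 4c - 5)
Step 1: at (2, 2.5, 2.5), ∇φ = (15, 15, 0) → (2, 2.5, 2.5) − 0.1·(15, 15, 0) = (0.5, 1, 2.5)
Step 2: at (0.5, 1, 2.5), ∇φ = (6, 3, 3) → (0.5, 1, 2.5) − 0.1·(6, 3, 3) = (-0.1, 0.7, 2.2)
∂φ/∂a at (-0.1, 0.7, 2.2) = 2.4

2.4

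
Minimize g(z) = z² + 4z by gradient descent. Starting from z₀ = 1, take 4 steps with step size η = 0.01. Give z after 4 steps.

0.76710448

g′(z) = 2z + 4
z₁ = 1 − 0.01·6 = 0.94
z₂ = 0.94 − 0.01·5.88 = 0.8812
z₃ = 0.8812 − 0.01·5.7624 = 0.823576
z₄ = 0.823576 − 0.01·5.647152 = 0.76710448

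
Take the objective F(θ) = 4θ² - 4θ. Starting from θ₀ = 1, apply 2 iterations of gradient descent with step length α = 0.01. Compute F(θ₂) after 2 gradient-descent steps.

F′(θ) = 8θ - 4
Step 1: F′(1) = 4; θ₁ = 1 − 0.01·4 = 0.96
Step 2: F′(0.96) = 3.68; θ₂ = 0.96 − 0.01·3.68 = 0.9232
F(0.9232) = -0.28360704

-0.28360704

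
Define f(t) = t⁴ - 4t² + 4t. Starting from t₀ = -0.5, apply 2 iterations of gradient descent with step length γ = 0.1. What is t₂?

-1.86875

f′(t) = 4t³ - 8t + 4
Step 1: f′(-0.5) = 7.5; t₁ = -0.5 − 0.1·7.5 = -1.25
Step 2: f′(-1.25) = 6.1875; t₂ = -1.25 − 0.1·6.1875 = -1.86875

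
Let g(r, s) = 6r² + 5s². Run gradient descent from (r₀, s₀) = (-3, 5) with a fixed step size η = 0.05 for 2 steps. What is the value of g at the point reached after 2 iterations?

9.1949

∇g = (12r, 10s)
Step 1: at (-3, 5), ∇g = (-36, 50) → (-3, 5) − 0.05·(-36, 50) = (-1.2, 2.5)
Step 2: at (-1.2, 2.5), ∇g = (-14.4, 25) → (-1.2, 2.5) − 0.05·(-14.4, 25) = (-0.48, 1.25)
g(-0.48, 1.25) = 9.1949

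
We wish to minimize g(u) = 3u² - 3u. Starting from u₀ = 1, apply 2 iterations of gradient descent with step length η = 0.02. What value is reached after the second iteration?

0.8872

g′(u) = 6u - 3
u₁ = 1 − 0.02·3 = 0.94
u₂ = 0.94 − 0.02·2.64 = 0.8872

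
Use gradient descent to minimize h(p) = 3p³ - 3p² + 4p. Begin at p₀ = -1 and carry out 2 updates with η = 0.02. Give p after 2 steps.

h′(p) = 9p² - 6p + 4
p₁ = -1 − 0.02·19 = -1.38
p₂ = -1.38 − 0.02·29.4196 = -1.968392

-1.968392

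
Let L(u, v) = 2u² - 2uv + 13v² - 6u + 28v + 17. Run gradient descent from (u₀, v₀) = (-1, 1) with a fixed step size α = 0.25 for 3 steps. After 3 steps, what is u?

∇L = (4u - 2v - 6, -2u + 26v + 28)
(u₁, v₁) = (-1, 1) − 0.25·(-12, 56) = (2, -13)
(u₂, v₂) = (2, -13) − 0.25·(28, -314) = (-5, 65.5)
(u₃, v₃) = (-5, 65.5) − 0.25·(-157, 1741) = (34.25, -369.75)
u = 34.25

34.25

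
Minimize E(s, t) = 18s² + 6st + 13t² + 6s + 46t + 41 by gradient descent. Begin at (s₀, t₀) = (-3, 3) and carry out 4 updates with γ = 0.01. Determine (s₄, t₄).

(-0.80640672, -0.05854512)

∇E = (36s + 6t + 6, 6s + 26t + 46)
(s₁, t₁) = (-3, 3) − 0.01·(-84, 106) = (-2.16, 1.94)
(s₂, t₂) = (-2.16, 1.94) − 0.01·(-60.12, 83.48) = (-1.5588, 1.1052)
(s₃, t₃) = (-1.5588, 1.1052) − 0.01·(-43.4856, 65.3824) = (-1.123944, 0.451376)
(s₄, t₄) = (-1.123944, 0.451376) − 0.01·(-31.753728, 50.992112) = (-0.80640672, -0.05854512)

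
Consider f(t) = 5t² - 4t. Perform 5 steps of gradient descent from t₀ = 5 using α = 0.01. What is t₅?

f′(t) = 10t - 4
t₁ = 5 − 0.01·46 = 4.54
t₂ = 4.54 − 0.01·41.4 = 4.126
t₃ = 4.126 − 0.01·37.26 = 3.7534
t₄ = 3.7534 − 0.01·33.534 = 3.41806
t₅ = 3.41806 − 0.01·30.1806 = 3.116254

3.116254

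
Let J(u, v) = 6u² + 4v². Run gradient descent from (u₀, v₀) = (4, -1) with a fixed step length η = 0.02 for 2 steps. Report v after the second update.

∇J = (12u, 8v)
Step 1: at (4, -1), ∇J = (48, -8) → (4, -1) − 0.02·(48, -8) = (3.04, -0.84)
Step 2: at (3.04, -0.84), ∇J = (36.48, -6.72) → (3.04, -0.84) − 0.02·(36.48, -6.72) = (2.3104, -0.7056)
v = -0.7056

-0.7056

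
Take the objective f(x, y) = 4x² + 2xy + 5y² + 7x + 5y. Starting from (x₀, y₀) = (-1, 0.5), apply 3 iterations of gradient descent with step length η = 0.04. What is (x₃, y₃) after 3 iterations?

∇f = (8x + 2y + 7, 2x + 10y + 5)
Step 1: at (-1, 0.5), ∇f = (0, 8) → (-1, 0.5) − 0.04·(0, 8) = (-1, 0.18)
Step 2: at (-1, 0.18), ∇f = (-0.64, 4.8) → (-1, 0.18) − 0.04·(-0.64, 4.8) = (-0.9744, -0.012)
Step 3: at (-0.9744, -0.012), ∇f = (-0.8192, 2.9312) → (-0.9744, -0.012) − 0.04·(-0.8192, 2.9312) = (-0.941632, -0.129248)

(-0.941632, -0.129248)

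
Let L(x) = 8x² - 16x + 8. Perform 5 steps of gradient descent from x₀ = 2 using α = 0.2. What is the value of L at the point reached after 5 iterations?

21247.9382331392

L′(x) = 16x - 16
x₁ = 2 − 0.2·16 = -1.2
x₂ = -1.2 − 0.2·(-35.2) = 5.84
x₃ = 5.84 − 0.2·77.44 = -9.648
x₄ = -9.648 − 0.2·(-170.368) = 24.4256
x₅ = 24.4256 − 0.2·374.8096 = -50.53632
L(-50.53632) = 21247.9382331392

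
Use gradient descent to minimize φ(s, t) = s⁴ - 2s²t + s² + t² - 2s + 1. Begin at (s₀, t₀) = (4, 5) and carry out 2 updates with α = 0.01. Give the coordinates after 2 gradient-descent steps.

(2.19717472, 5.210648)

∇φ = (4s³ - 4st + 2s - 2, -2s² + 2t)
(s₁, t₁) = (4, 5) − 0.01·(182, -22) = (2.18, 5.22)
(s₂, t₂) = (2.18, 5.22) − 0.01·(-1.717472, 0.9352) = (2.19717472, 5.210648)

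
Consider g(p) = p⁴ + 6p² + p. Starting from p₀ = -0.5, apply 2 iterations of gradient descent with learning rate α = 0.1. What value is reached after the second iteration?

g′(p) = 4p³ + 12p + 1
p₁ = -0.5 − 0.1·(-5.5) = 0.05
p₂ = 0.05 − 0.1·1.6005 = -0.11005

-0.11005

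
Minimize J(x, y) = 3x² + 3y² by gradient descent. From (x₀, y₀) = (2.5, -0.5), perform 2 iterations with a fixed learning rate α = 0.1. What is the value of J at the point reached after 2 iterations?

∇J = (6x, 6y)
Step 1: at (2.5, -0.5), ∇J = (15, -3) → (2.5, -0.5) − 0.1·(15, -3) = (1, -0.2)
Step 2: at (1, -0.2), ∇J = (6, -1.2) → (1, -0.2) − 0.1·(6, -1.2) = (0.4, -0.08)
J(0.4, -0.08) = 0.4992

0.4992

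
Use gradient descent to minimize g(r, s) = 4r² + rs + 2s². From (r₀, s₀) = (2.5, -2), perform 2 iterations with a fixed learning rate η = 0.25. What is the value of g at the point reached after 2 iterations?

20.17578125

∇g = (8r + s, r + 4s)
Step 1: at (2.5, -2), ∇g = (18, -5.5) → (2.5, -2) − 0.25·(18, -5.5) = (-2, -0.625)
Step 2: at (-2, -0.625), ∇g = (-16.625, -4.5) → (-2, -0.625) − 0.25·(-16.625, -4.5) = (2.15625, 0.5)
g(2.15625, 0.5) = 20.17578125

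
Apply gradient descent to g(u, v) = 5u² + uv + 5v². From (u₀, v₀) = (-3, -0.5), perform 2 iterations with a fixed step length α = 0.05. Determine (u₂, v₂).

∇g = (10u + v, u + 10v)
Step 1: at (-3, -0.5), ∇g = (-30.5, -8) → (-3, -0.5) − 0.05·(-30.5, -8) = (-1.475, -0.1)
Step 2: at (-1.475, -0.1), ∇g = (-14.85, -2.475) → (-1.475, -0.1) − 0.05·(-14.85, -2.475) = (-0.7325, 0.02375)

(-0.7325, 0.02375)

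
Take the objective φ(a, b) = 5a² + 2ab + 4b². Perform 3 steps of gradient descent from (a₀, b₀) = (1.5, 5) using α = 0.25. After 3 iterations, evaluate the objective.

∇φ = (10a + 2b, 2a + 8b)
(a₁, b₁) = (1.5, 5) − 0.25·(25, 43) = (-4.75, -5.75)
(a₂, b₂) = (-4.75, -5.75) − 0.25·(-59, -55.5) = (10, 8.125)
(a₃, b₃) = (10, 8.125) − 0.25·(116.25, 85) = (-19.0625, -13.125)
φ(-19.0625, -13.125) = 3006.34765625

3006.34765625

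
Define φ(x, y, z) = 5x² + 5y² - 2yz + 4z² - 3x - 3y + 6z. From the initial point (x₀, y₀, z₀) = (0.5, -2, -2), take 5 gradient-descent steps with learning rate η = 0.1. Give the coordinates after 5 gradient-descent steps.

(0.3, 0.15376, -0.71728)

∇φ = (10x - 3, 10y - 2z - 3, -2y + 8z + 6)
(x₁, y₁, z₁) = (0.5, -2, -2) − 0.1·(2, -19, -6) = (0.3, -0.1, -1.4)
(x₂, y₂, z₂) = (0.3, -0.1, -1.4) − 0.1·(0, -1.2, -5) = (0.3, 0.02, -0.9)
(x₃, y₃, z₃) = (0.3, 0.02, -0.9) − 0.1·(0, -1, -1.24) = (0.3, 0.12, -0.776)
(x₄, y₄, z₄) = (0.3, 0.12, -0.776) − 0.1·(0, -0.248, -0.448) = (0.3, 0.1448, -0.7312)
(x₅, y₅, z₅) = (0.3, 0.1448, -0.7312) − 0.1·(0, -0.0896, -0.1392) = (0.3, 0.15376, -0.71728)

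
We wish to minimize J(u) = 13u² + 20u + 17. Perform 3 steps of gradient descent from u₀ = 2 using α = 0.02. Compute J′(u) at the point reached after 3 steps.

J′(u) = 26u + 20
u₁ = 2 − 0.02·72 = 0.56
u₂ = 0.56 − 0.02·34.56 = -0.1312
u₃ = -0.1312 − 0.02·16.5888 = -0.462976
J′(u) at (-0.462976) = 7.962624

7.962624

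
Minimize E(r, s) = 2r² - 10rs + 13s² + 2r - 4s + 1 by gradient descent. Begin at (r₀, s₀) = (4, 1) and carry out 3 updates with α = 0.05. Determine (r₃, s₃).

∇E = (4r - 10s + 2, -10r + 26s - 4)
(r₁, s₁) = (4, 1) − 0.05·(8, -18) = (3.6, 1.9)
(r₂, s₂) = (3.6, 1.9) − 0.05·(-2.6, 9.4) = (3.73, 1.43)
(r₃, s₃) = (3.73, 1.43) − 0.05·(2.62, -4.12) = (3.599, 1.636)

(3.599, 1.636)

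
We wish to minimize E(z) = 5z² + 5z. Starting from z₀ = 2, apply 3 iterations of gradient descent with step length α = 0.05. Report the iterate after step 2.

0.125

E′(z) = 10z + 5
z₁ = 2 − 0.05·25 = 0.75
z₂ = 0.75 − 0.05·12.5 = 0.125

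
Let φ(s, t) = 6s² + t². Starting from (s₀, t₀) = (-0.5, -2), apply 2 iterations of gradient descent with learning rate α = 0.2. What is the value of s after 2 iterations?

-0.98

∇φ = (12s, 2t)
Step 1: at (-0.5, -2), ∇φ = (-6, -4) → (-0.5, -2) − 0.2·(-6, -4) = (0.7, -1.2)
Step 2: at (0.7, -1.2), ∇φ = (8.4, -2.4) → (0.7, -1.2) − 0.2·(8.4, -2.4) = (-0.98, -0.72)
s = -0.98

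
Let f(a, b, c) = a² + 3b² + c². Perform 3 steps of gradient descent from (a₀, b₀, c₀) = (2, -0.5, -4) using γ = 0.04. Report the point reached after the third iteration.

∇f = (2a, 6b, 2c)
(a₁, b₁, c₁) = (2, -0.5, -4) − 0.04·(4, -3, -8) = (1.84, -0.38, -3.68)
(a₂, b₂, c₂) = (1.84, -0.38, -3.68) − 0.04·(3.68, -2.28, -7.36) = (1.6928, -0.2888, -3.3856)
(a₃, b₃, c₃) = (1.6928, -0.2888, -3.3856) − 0.04·(3.3856, -1.7328, -6.7712) = (1.557376, -0.219488, -3.114752)

(1.557376, -0.219488, -3.114752)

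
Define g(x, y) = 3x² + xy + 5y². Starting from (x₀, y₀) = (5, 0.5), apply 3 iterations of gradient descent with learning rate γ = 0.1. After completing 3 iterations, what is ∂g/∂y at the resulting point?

∇g = (6x + y, x + 10y)
(x₁, y₁) = (5, 0.5) − 0.1·(30.5, 10) = (1.95, -0.5)
(x₂, y₂) = (1.95, -0.5) − 0.1·(11.2, -3.05) = (0.83, -0.195)
(x₃, y₃) = (0.83, -0.195) − 0.1·(4.785, -1.12) = (0.3515, -0.083)
∂g/∂y at (0.3515, -0.083) = -0.4785

-0.4785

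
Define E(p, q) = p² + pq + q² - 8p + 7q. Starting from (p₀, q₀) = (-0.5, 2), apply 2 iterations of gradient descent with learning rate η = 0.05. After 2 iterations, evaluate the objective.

∇E = (2p + q - 8, p + 2q + 7)
Step 1: at (-0.5, 2), ∇E = (-7, 10.5) → (-0.5, 2) − 0.05·(-7, 10.5) = (-0.15, 1.475)
Step 2: at (-0.15, 1.475), ∇E = (-6.825, 9.8) → (-0.15, 1.475) − 0.05·(-6.825, 9.8) = (0.19125, 0.985)
E(0.19125, 0.985) = 6.5601828125

6.5601828125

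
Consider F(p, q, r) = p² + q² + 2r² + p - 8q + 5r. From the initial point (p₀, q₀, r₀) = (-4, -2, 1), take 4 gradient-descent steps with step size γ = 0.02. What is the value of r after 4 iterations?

∇F = (2p + 1, 2q - 8, 4r + 5)
(p₁, q₁, r₁) = (-4, -2, 1) − 0.02·(-7, -12, 9) = (-3.86, -1.76, 0.82)
(p₂, q₂, r₂) = (-3.86, -1.76, 0.82) − 0.02·(-6.72, -11.52, 8.28) = (-3.7256, -1.5296, 0.6544)
(p₃, q₃, r₃) = (-3.7256, -1.5296, 0.6544) − 0.02·(-6.4512, -11.0592, 7.6176) = (-3.596576, -1.308416, 0.502048)
(p₄, q₄, r₄) = (-3.596576, -1.308416, 0.502048) − 0.02·(-6.193152, -10.616832, 7.008192) = (-3.47271296, -1.09607936, 0.36188416)
r = 0.36188416

0.36188416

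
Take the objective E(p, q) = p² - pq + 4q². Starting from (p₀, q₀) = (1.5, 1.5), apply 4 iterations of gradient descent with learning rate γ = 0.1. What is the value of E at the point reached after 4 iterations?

∇E = (2p - q, -p + 8q)
Step 1: at (1.5, 1.5), ∇E = (1.5, 10.5) → (1.5, 1.5) − 0.1·(1.5, 10.5) = (1.35, 0.45)
Step 2: at (1.35, 0.45), ∇E = (2.25, 2.25) → (1.35, 0.45) − 0.1·(2.25, 2.25) = (1.125, 0.225)
Step 3: at (1.125, 0.225), ∇E = (2.025, 0.675) → (1.125, 0.225) − 0.1·(2.025, 0.675) = (0.9225, 0.1575)
Step 4: at (0.9225, 0.1575), ∇E = (1.6875, 0.3375) → (0.9225, 0.1575) − 0.1·(1.6875, 0.3375) = (0.75375, 0.12375)
E(0.75375, 0.12375) = 0.53611875

0.53611875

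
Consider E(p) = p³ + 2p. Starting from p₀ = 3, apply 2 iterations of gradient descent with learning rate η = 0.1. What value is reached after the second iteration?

-0.103

E′(p) = 3p² + 2
p₁ = 3 − 0.1·29 = 0.1
p₂ = 0.1 − 0.1·2.03 = -0.103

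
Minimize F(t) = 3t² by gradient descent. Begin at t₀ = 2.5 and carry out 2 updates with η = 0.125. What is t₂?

F′(t) = 6t
Step 1: F′(2.5) = 15; t₁ = 2.5 − 0.125·15 = 0.625
Step 2: F′(0.625) = 3.75; t₂ = 0.625 − 0.125·3.75 = 0.15625

0.15625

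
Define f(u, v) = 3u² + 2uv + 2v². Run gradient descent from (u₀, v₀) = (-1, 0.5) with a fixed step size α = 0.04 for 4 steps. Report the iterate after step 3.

(-0.5312, 0.4584)

∇f = (6u + 2v, 2u + 4v)
(u₁, v₁) = (-1, 0.5) − 0.04·(-5, 0) = (-0.8, 0.5)
(u₂, v₂) = (-0.8, 0.5) − 0.04·(-3.8, 0.4) = (-0.648, 0.484)
(u₃, v₃) = (-0.648, 0.484) − 0.04·(-2.92, 0.64) = (-0.5312, 0.4584)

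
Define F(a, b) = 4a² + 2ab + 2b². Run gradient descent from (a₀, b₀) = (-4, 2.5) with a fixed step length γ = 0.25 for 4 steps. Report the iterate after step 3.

∇F = (8a + 2b, 2a + 4b)
(a₁, b₁) = (-4, 2.5) − 0.25·(-27, 2) = (2.75, 2)
(a₂, b₂) = (2.75, 2) − 0.25·(26, 13.5) = (-3.75, -1.375)
(a₃, b₃) = (-3.75, -1.375) − 0.25·(-32.75, -13) = (4.4375, 1.875)

(4.4375, 1.875)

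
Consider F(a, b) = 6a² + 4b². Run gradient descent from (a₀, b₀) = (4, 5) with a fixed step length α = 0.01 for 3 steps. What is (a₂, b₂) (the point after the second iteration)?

∇F = (12a, 8b)
Step 1: at (4, 5), ∇F = (48, 40) → (4, 5) − 0.01·(48, 40) = (3.52, 4.6)
Step 2: at (3.52, 4.6), ∇F = (42.24, 36.8) → (3.52, 4.6) − 0.01·(42.24, 36.8) = (3.0976, 4.232)

(3.0976, 4.232)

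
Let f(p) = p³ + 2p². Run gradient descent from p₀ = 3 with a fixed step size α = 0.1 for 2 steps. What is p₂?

f′(p) = 3p² + 4p
Step 1: f′(3) = 39; p₁ = 3 − 0.1·39 = -0.9
Step 2: f′(-0.9) = -1.17; p₂ = -0.9 − 0.1·(-1.17) = -0.783

-0.783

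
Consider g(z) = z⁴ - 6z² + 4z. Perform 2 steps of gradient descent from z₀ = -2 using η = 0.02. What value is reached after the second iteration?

g′(z) = 4z³ - 12z + 4
Step 1: g′(-2) = -4; z₁ = -2 − 0.02·(-4) = -1.92
Step 2: g′(-1.92) = -1.271552; z₂ = -1.92 − 0.02·(-1.271552) = -1.89456896

-1.89456896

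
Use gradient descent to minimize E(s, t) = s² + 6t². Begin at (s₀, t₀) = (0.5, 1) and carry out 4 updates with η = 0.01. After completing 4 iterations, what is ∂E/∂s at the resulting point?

∇E = (2s, 12t)
Step 1: at (0.5, 1), ∇E = (1, 12) → (0.5, 1) − 0.01·(1, 12) = (0.49, 0.88)
Step 2: at (0.49, 0.88), ∇E = (0.98, 10.56) → (0.49, 0.88) − 0.01·(0.98, 10.56) = (0.4802, 0.7744)
Step 3: at (0.4802, 0.7744), ∇E = (0.9604, 9.2928) → (0.4802, 0.7744) − 0.01·(0.9604, 9.2928) = (0.470596, 0.681472)
Step 4: at (0.470596, 0.681472), ∇E = (0.941192, 8.177664) → (0.470596, 0.681472) − 0.01·(0.941192, 8.177664) = (0.46118408, 0.59969536)
∂E/∂s at (0.46118408, 0.59969536) = 0.92236816

0.92236816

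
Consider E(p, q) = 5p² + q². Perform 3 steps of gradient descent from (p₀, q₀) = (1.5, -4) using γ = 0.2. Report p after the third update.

∇E = (10p, 2q)
(p₁, q₁) = (1.5, -4) − 0.2·(15, -8) = (-1.5, -2.4)
(p₂, q₂) = (-1.5, -2.4) − 0.2·(-15, -4.8) = (1.5, -1.44)
(p₃, q₃) = (1.5, -1.44) − 0.2·(15, -2.88) = (-1.5, -0.864)
p = -1.5

-1.5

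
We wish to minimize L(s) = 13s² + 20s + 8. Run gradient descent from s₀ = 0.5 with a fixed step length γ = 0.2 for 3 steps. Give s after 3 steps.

-94.804

L′(s) = 26s + 20
Step 1: L′(0.5) = 33; s₁ = 0.5 − 0.2·33 = -6.1
Step 2: L′(-6.1) = -138.6; s₂ = -6.1 − 0.2·(-138.6) = 21.62
Step 3: L′(21.62) = 582.12; s₃ = 21.62 − 0.2·582.12 = -94.804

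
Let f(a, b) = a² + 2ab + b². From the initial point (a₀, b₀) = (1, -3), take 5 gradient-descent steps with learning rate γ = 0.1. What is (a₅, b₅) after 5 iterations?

(1.92224, -2.07776)

∇f = (2a + 2b, 2a + 2b)
(a₁, b₁) = (1, -3) − 0.1·(-4, -4) = (1.4, -2.6)
(a₂, b₂) = (1.4, -2.6) − 0.1·(-2.4, -2.4) = (1.64, -2.36)
(a₃, b₃) = (1.64, -2.36) − 0.1·(-1.44, -1.44) = (1.784, -2.216)
(a₄, b₄) = (1.784, -2.216) − 0.1·(-0.864, -0.864) = (1.8704, -2.1296)
(a₅, b₅) = (1.8704, -2.1296) − 0.1·(-0.5184, -0.5184) = (1.92224, -2.07776)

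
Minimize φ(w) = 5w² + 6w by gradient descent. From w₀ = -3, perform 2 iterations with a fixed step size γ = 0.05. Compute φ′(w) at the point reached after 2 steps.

φ′(w) = 10w + 6
w₁ = -3 − 0.05·(-24) = -1.8
w₂ = -1.8 − 0.05·(-12) = -1.2
φ′(w) at (-1.2) = -6

-6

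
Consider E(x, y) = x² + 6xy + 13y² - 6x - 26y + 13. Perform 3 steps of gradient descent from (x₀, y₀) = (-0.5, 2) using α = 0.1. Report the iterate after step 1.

(-1, -0.3)

∇E = (2x + 6y - 6, 6x + 26y - 26)
(x₁, y₁) = (-0.5, 2) − 0.1·(5, 23) = (-1, -0.3)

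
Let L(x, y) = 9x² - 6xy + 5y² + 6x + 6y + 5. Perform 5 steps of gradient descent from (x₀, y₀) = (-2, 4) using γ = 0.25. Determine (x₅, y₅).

∇L = (18x - 6y + 6, -6x + 10y + 6)
(x₁, y₁) = (-2, 4) − 0.25·(-54, 58) = (11.5, -10.5)
(x₂, y₂) = (11.5, -10.5) − 0.25·(276, -168) = (-57.5, 31.5)
(x₃, y₃) = (-57.5, 31.5) − 0.25·(-1218, 666) = (247, -135)
(x₄, y₄) = (247, -135) − 0.25·(5262, -2826) = (-1068.5, 571.5)
(x₅, y₅) = (-1068.5, 571.5) − 0.25·(-22656, 12132) = (4595.5, -2461.5)

(4595.5, -2461.5)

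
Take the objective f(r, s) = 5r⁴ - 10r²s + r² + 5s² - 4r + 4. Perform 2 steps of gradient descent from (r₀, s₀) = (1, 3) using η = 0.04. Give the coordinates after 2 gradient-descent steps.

(-8.0566656, 4.19296)

∇f = (20r³ - 20rs + 2r - 4, -10r² + 10s)
Step 1: at (1, 3), ∇f = (-42, 20) → (1, 3) − 0.04·(-42, 20) = (2.68, 2.2)
Step 2: at (2.68, 2.2), ∇f = (268.41664, -49.824) → (2.68, 2.2) − 0.04·(268.41664, -49.824) = (-8.0566656, 4.19296)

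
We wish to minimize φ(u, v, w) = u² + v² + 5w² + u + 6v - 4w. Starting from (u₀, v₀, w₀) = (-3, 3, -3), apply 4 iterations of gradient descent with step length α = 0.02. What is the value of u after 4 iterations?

-2.6233664

∇φ = (2u + 1, 2v + 6, 10w - 4)
Step 1: at (-3, 3, -3), ∇φ = (-5, 12, -34) → (-3, 3, -3) − 0.02·(-5, 12, -34) = (-2.9, 2.76, -2.32)
Step 2: at (-2.9, 2.76, -2.32), ∇φ = (-4.8, 11.52, -27.2) → (-2.9, 2.76, -2.32) − 0.02·(-4.8, 11.52, -27.2) = (-2.804, 2.5296, -1.776)
Step 3: at (-2.804, 2.5296, -1.776), ∇φ = (-4.608, 11.0592, -21.76) → (-2.804, 2.5296, -1.776) − 0.02·(-4.608, 11.0592, -21.76) = (-2.71184, 2.308416, -1.3408)
Step 4: at (-2.71184, 2.308416, -1.3408), ∇φ = (-4.42368, 10.616832, -17.408) → (-2.71184, 2.308416, -1.3408) − 0.02·(-4.42368, 10.616832, -17.408) = (-2.6233664, 2.09607936, -0.99264)
u = -2.6233664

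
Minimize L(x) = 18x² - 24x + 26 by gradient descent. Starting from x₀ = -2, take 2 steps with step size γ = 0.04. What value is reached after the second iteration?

L′(x) = 36x - 24
x₁ = -2 − 0.04·(-96) = 1.84
x₂ = 1.84 − 0.04·42.24 = 0.1504

0.1504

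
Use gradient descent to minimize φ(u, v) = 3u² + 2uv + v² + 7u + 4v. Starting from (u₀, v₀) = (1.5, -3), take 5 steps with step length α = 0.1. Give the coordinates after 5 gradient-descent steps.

(-0.23728, -2.476)

∇φ = (6u + 2v + 7, 2u + 2v + 4)
(u₁, v₁) = (1.5, -3) − 0.1·(10, 1) = (0.5, -3.1)
(u₂, v₂) = (0.5, -3.1) − 0.1·(3.8, -1.2) = (0.12, -2.98)
(u₃, v₃) = (0.12, -2.98) − 0.1·(1.76, -1.72) = (-0.056, -2.808)
(u₄, v₄) = (-0.056, -2.808) − 0.1·(1.048, -1.728) = (-0.1608, -2.6352)
(u₅, v₅) = (-0.1608, -2.6352) − 0.1·(0.7648, -1.592) = (-0.23728, -2.476)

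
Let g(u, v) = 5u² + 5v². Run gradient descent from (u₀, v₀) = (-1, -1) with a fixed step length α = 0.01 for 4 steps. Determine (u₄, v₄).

∇g = (10u, 10v)
(u₁, v₁) = (-1, -1) − 0.01·(-10, -10) = (-0.9, -0.9)
(u₂, v₂) = (-0.9, -0.9) − 0.01·(-9, -9) = (-0.81, -0.81)
(u₃, v₃) = (-0.81, -0.81) − 0.01·(-8.1, -8.1) = (-0.729, -0.729)
(u₄, v₄) = (-0.729, -0.729) − 0.01·(-7.29, -7.29) = (-0.6561, -0.6561)

(-0.6561, -0.6561)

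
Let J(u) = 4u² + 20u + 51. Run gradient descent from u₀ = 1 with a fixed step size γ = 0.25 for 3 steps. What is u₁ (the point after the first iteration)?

-6

J′(u) = 8u + 20
u₁ = 1 − 0.25·28 = -6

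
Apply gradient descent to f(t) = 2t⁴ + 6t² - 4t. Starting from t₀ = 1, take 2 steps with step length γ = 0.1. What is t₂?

f′(t) = 8t³ + 12t - 4
t₁ = 1 − 0.1·16 = -0.6
t₂ = -0.6 − 0.1·(-12.928) = 0.6928

0.6928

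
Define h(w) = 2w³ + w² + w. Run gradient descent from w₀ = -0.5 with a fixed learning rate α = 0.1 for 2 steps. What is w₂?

-0.8735

h′(w) = 6w² + 2w + 1
w₁ = -0.5 − 0.1·1.5 = -0.65
w₂ = -0.65 − 0.1·2.235 = -0.8735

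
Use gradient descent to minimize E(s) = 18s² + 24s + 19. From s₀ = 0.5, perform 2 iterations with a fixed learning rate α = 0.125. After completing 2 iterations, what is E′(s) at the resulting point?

514.5

E′(s) = 36s + 24
Step 1: E′(0.5) = 42; s₁ = 0.5 − 0.125·42 = -4.75
Step 2: E′(-4.75) = -147; s₂ = -4.75 − 0.125·(-147) = 13.625
E′(s) at (13.625) = 514.5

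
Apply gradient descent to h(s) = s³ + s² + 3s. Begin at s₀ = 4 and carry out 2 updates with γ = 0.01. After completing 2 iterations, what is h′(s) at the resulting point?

h′(s) = 3s² + 2s + 3
Step 1: h′(4) = 59; s₁ = 4 − 0.01·59 = 3.41
Step 2: h′(3.41) = 44.7043; s₂ = 3.41 − 0.01·44.7043 = 2.962957
h′(s) at (2.962957) = 35.263256551547

35.263256551547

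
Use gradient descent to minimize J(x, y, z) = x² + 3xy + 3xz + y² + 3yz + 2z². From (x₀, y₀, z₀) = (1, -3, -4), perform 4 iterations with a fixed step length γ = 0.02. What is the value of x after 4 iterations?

∇J = (2x + 3y + 3z, 3x + 2y + 3z, 3x + 3y + 4z)
(x₁, y₁, z₁) = (1, -3, -4) − 0.02·(-19, -15, -22) = (1.38, -2.7, -3.56)
(x₂, y₂, z₂) = (1.38, -2.7, -3.56) − 0.02·(-16.02, -11.94, -18.2) = (1.7004, -2.4612, -3.196)
(x₃, y₃, z₃) = (1.7004, -2.4612, -3.196) − 0.02·(-13.5708, -9.4092, -15.0664) = (1.971816, -2.273016, -2.894672)
(x₄, y₄, z₄) = (1.971816, -2.273016, -2.894672) − 0.02·(-11.559432, -7.3146, -12.482288) = (2.20300464, -2.126724, -2.64502624)
x = 2.20300464

2.20300464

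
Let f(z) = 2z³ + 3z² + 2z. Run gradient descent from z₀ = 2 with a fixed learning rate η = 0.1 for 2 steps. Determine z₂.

f′(z) = 6z² + 6z + 2
Step 1: f′(2) = 38; z₁ = 2 − 0.1·38 = -1.8
Step 2: f′(-1.8) = 10.64; z₂ = -1.8 − 0.1·10.64 = -2.864

-2.864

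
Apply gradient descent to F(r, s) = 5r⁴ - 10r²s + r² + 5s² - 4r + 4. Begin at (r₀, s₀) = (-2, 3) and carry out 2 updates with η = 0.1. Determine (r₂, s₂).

(-18.864, 7.84)

∇F = (20r³ - 20rs + 2r - 4, -10r² + 10s)
Step 1: at (-2, 3), ∇F = (-48, -10) → (-2, 3) − 0.1·(-48, -10) = (2.8, 4)
Step 2: at (2.8, 4), ∇F = (216.64, -38.4) → (2.8, 4) − 0.1·(216.64, -38.4) = (-18.864, 7.84)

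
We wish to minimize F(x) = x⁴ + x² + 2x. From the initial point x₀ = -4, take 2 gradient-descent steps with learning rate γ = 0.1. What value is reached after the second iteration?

F′(x) = 4x³ + 2x + 2
x₁ = -4 − 0.1·(-262) = 22.2
x₂ = 22.2 − 0.1·43810.592 = -4358.8592

-4358.8592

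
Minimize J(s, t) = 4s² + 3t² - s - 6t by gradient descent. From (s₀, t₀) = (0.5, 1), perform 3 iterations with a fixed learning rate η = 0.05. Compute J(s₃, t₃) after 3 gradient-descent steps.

∇J = (8s - 1, 6t - 6)
Step 1: at (0.5, 1), ∇J = (3, 0) → (0.5, 1) − 0.05·(3, 0) = (0.35, 1)
Step 2: at (0.35, 1), ∇J = (1.8, 0) → (0.35, 1) − 0.05·(1.8, 0) = (0.26, 1)
Step 3: at (0.26, 1), ∇J = (1.08, 0) → (0.26, 1) − 0.05·(1.08, 0) = (0.206, 1)
J(0.206, 1) = -3.036256

-3.036256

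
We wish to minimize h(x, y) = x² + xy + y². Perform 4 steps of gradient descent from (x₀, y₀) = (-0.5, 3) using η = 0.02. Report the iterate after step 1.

∇h = (2x + y, x + 2y)
Step 1: at (-0.5, 3), ∇h = (2, 5.5) → (-0.5, 3) − 0.02·(2, 5.5) = (-0.54, 2.89)

(-0.54, 2.89)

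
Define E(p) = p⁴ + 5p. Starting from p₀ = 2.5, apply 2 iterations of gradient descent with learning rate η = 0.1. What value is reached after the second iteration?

E′(p) = 4p³ + 5
p₁ = 2.5 − 0.1·67.5 = -4.25
p₂ = -4.25 − 0.1·(-302.0625) = 25.95625

25.95625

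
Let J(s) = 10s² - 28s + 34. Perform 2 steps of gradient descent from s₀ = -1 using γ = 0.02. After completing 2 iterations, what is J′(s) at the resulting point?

J′(s) = 20s - 28
s₁ = -1 − 0.02·(-48) = -0.04
s₂ = -0.04 − 0.02·(-28.8) = 0.536
J′(s) at (0.536) = -17.28

-17.28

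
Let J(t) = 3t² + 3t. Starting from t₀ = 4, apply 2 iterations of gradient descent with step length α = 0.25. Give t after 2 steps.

J′(t) = 6t + 3
t₁ = 4 − 0.25·27 = -2.75
t₂ = -2.75 − 0.25·(-13.5) = 0.625

0.625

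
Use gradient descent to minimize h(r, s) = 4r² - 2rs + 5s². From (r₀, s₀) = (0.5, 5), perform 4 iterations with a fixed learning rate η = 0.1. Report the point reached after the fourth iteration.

(0.028, 0.0184)

∇h = (8r - 2s, -2r + 10s)
(r₁, s₁) = (0.5, 5) − 0.1·(-6, 49) = (1.1, 0.1)
(r₂, s₂) = (1.1, 0.1) − 0.1·(8.6, -1.2) = (0.24, 0.22)
(r₃, s₃) = (0.24, 0.22) − 0.1·(1.48, 1.72) = (0.092, 0.048)
(r₄, s₄) = (0.092, 0.048) − 0.1·(0.64, 0.296) = (0.028, 0.0184)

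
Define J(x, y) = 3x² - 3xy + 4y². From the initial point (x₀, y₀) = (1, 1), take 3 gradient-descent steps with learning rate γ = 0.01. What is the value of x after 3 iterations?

0.910975

∇J = (6x - 3y, -3x + 8y)
(x₁, y₁) = (1, 1) − 0.01·(3, 5) = (0.97, 0.95)
(x₂, y₂) = (0.97, 0.95) − 0.01·(2.97, 4.69) = (0.9403, 0.9031)
(x₃, y₃) = (0.9403, 0.9031) − 0.01·(2.9325, 4.4039) = (0.910975, 0.859061)
x = 0.910975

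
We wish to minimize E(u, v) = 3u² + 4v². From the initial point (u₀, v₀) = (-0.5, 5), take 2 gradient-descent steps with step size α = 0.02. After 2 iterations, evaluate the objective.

50.23690752

∇E = (6u, 8v)
(u₁, v₁) = (-0.5, 5) − 0.02·(-3, 40) = (-0.44, 4.2)
(u₂, v₂) = (-0.44, 4.2) − 0.02·(-2.64, 33.6) = (-0.3872, 3.528)
E(-0.3872, 3.528) = 50.23690752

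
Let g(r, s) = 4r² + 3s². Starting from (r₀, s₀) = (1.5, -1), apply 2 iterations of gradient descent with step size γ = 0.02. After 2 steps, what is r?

∇g = (8r, 6s)
Step 1: at (1.5, -1), ∇g = (12, -6) → (1.5, -1) − 0.02·(12, -6) = (1.26, -0.88)
Step 2: at (1.26, -0.88), ∇g = (10.08, -5.28) → (1.26, -0.88) − 0.02·(10.08, -5.28) = (1.0584, -0.7744)
r = 1.0584

1.0584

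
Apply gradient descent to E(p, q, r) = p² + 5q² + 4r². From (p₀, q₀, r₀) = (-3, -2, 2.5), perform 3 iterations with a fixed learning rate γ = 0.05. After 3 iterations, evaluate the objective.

6.261869

∇E = (2p, 10q, 8r)
Step 1: at (-3, -2, 2.5), ∇E = (-6, -20, 20) → (-3, -2, 2.5) − 0.05·(-6, -20, 20) = (-2.7, -1, 1.5)
Step 2: at (-2.7, -1, 1.5), ∇E = (-5.4, -10, 12) → (-2.7, -1, 1.5) − 0.05·(-5.4, -10, 12) = (-2.43, -0.5, 0.9)
Step 3: at (-2.43, -0.5, 0.9), ∇E = (-4.86, -5, 7.2) → (-2.43, -0.5, 0.9) − 0.05·(-4.86, -5, 7.2) = (-2.187, -0.25, 0.54)
E(-2.187, -0.25, 0.54) = 6.261869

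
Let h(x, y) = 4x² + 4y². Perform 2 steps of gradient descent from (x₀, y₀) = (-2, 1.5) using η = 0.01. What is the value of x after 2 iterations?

-1.6928

∇h = (8x, 8y)
(x₁, y₁) = (-2, 1.5) − 0.01·(-16, 12) = (-1.84, 1.38)
(x₂, y₂) = (-1.84, 1.38) − 0.01·(-14.72, 11.04) = (-1.6928, 1.2696)
x = -1.6928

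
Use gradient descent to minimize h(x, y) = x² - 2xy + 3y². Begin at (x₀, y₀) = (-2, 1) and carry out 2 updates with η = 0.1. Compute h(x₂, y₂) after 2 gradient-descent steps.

∇h = (2x - 2y, -2x + 6y)
(x₁, y₁) = (-2, 1) − 0.1·(-6, 10) = (-1.4, 0)
(x₂, y₂) = (-1.4, 0) − 0.1·(-2.8, 2.8) = (-1.12, -0.28)
h(-1.12, -0.28) = 0.8624

0.8624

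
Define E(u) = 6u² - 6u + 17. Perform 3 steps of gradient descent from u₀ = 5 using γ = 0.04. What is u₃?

E′(u) = 12u - 6
Step 1: E′(5) = 54; u₁ = 5 − 0.04·54 = 2.84
Step 2: E′(2.84) = 28.08; u₂ = 2.84 − 0.04·28.08 = 1.7168
Step 3: E′(1.7168) = 14.6016; u₃ = 1.7168 − 0.04·14.6016 = 1.132736

1.132736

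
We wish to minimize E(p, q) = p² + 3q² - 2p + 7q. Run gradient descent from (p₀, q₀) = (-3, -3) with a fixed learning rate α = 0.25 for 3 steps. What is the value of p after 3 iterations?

∇E = (2p - 2, 6q + 7)
(p₁, q₁) = (-3, -3) − 0.25·(-8, -11) = (-1, -0.25)
(p₂, q₂) = (-1, -0.25) − 0.25·(-4, 5.5) = (0, -1.625)
(p₃, q₃) = (0, -1.625) − 0.25·(-2, -2.75) = (0.5, -0.9375)
p = 0.5

0.5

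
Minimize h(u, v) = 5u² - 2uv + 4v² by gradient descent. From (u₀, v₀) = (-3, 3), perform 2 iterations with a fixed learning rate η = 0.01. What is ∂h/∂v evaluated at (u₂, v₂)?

∇h = (10u - 2v, -2u + 8v)
(u₁, v₁) = (-3, 3) − 0.01·(-36, 30) = (-2.64, 2.7)
(u₂, v₂) = (-2.64, 2.7) − 0.01·(-31.8, 26.88) = (-2.322, 2.4312)
∂h/∂v at (-2.322, 2.4312) = 24.0936

24.0936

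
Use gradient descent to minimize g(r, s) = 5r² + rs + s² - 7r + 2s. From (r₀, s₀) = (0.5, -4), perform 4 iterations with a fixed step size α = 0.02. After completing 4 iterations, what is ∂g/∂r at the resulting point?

∇g = (10r + s - 7, r + 2s + 2)
(r₁, s₁) = (0.5, -4) − 0.02·(-6, -5.5) = (0.62, -3.89)
(r₂, s₂) = (0.62, -3.89) − 0.02·(-4.69, -5.16) = (0.7138, -3.7868)
(r₃, s₃) = (0.7138, -3.7868) − 0.02·(-3.6488, -4.8598) = (0.786776, -3.689604)
(r₄, s₄) = (0.786776, -3.689604) − 0.02·(-2.821844, -4.592432) = (0.84321288, -3.59775536)
∂g/∂r at (0.84321288, -3.59775536) = -2.16562656

-2.16562656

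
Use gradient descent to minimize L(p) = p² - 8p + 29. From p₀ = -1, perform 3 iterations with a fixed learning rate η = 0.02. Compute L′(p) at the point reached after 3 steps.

L′(p) = 2p - 8
Step 1: L′(-1) = -10; p₁ = -1 − 0.02·(-10) = -0.8
Step 2: L′(-0.8) = -9.6; p₂ = -0.8 − 0.02·(-9.6) = -0.608
Step 3: L′(-0.608) = -9.216; p₃ = -0.608 − 0.02·(-9.216) = -0.42368
L′(p) at (-0.42368) = -8.84736

-8.84736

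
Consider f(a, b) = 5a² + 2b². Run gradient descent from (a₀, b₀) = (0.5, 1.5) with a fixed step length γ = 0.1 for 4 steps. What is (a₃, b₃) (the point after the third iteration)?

∇f = (10a, 4b)
Step 1: at (0.5, 1.5), ∇f = (5, 6) → (0.5, 1.5) − 0.1·(5, 6) = (0, 0.9)
Step 2: at (0, 0.9), ∇f = (0, 3.6) → (0, 0.9) − 0.1·(0, 3.6) = (0, 0.54)
Step 3: at (0, 0.54), ∇f = (0, 2.16) → (0, 0.54) − 0.1·(0, 2.16) = (0, 0.324)

(0, 0.324)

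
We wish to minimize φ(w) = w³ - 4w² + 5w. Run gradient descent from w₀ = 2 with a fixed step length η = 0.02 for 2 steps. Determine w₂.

φ′(w) = 3w² - 8w + 5
Step 1: φ′(2) = 1; w₁ = 2 − 0.02·1 = 1.98
Step 2: φ′(1.98) = 0.9212; w₂ = 1.98 − 0.02·0.9212 = 1.961576

1.961576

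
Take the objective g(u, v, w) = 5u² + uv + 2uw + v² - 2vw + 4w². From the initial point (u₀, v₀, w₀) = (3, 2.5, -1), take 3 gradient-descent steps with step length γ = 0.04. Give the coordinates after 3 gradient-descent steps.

∇g = (10u + v + 2w, u + 2v - 2w, 2u - 2v + 8w)
Step 1: at (3, 2.5, -1), ∇g = (30.5, 10, -7) → (3, 2.5, -1) − 0.04·(30.5, 10, -7) = (1.78, 2.1, -0.72)
Step 2: at (1.78, 2.1, -0.72), ∇g = (18.46, 7.42, -6.4) → (1.78, 2.1, -0.72) − 0.04·(18.46, 7.42, -6.4) = (1.0416, 1.8032, -0.464)
Step 3: at (1.0416, 1.8032, -0.464), ∇g = (11.2912, 5.576, -5.2352) → (1.0416, 1.8032, -0.464) − 0.04·(11.2912, 5.576, -5.2352) = (0.589952, 1.58016, -0.254592)

(0.589952, 1.58016, -0.254592)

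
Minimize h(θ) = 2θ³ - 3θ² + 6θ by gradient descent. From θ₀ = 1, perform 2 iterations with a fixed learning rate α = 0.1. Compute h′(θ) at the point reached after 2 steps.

6.354816

h′(θ) = 6θ² - 6θ + 6
Step 1: h′(1) = 6; θ₁ = 1 − 0.1·6 = 0.4
Step 2: h′(0.4) = 4.56; θ₂ = 0.4 − 0.1·4.56 = -0.056
h′(θ) at (-0.056) = 6.354816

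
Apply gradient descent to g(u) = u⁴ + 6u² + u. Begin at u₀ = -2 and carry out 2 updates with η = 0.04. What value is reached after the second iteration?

g′(u) = 4u³ + 12u + 1
Step 1: g′(-2) = -55; u₁ = -2 − 0.04·(-55) = 0.2
Step 2: g′(0.2) = 3.432; u₂ = 0.2 − 0.04·3.432 = 0.06272

0.06272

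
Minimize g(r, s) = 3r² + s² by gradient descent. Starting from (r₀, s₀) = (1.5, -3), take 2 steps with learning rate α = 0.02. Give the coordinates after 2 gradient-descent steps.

∇g = (6r, 2s)
(r₁, s₁) = (1.5, -3) − 0.02·(9, -6) = (1.32, -2.88)
(r₂, s₂) = (1.32, -2.88) − 0.02·(7.92, -5.76) = (1.1616, -2.7648)

(1.1616, -2.7648)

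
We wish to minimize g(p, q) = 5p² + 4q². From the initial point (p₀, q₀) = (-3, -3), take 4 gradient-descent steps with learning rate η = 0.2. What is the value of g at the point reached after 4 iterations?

45.60466176

∇g = (10p, 8q)
Step 1: at (-3, -3), ∇g = (-30, -24) → (-3, -3) − 0.2·(-30, -24) = (3, 1.8)
Step 2: at (3, 1.8), ∇g = (30, 14.4) → (3, 1.8) − 0.2·(30, 14.4) = (-3, -1.08)
Step 3: at (-3, -1.08), ∇g = (-30, -8.64) → (-3, -1.08) − 0.2·(-30, -8.64) = (3, 0.648)
Step 4: at (3, 0.648), ∇g = (30, 5.184) → (3, 0.648) − 0.2·(30, 5.184) = (-3, -0.3888)
g(-3, -0.3888) = 45.60466176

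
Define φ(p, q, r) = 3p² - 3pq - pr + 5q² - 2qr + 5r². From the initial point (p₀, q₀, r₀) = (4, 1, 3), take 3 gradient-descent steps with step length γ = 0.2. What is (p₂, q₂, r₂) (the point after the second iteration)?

∇φ = (6p - 3q - r, -3p + 10q - 2r, -p - 2q + 10r)
Step 1: at (4, 1, 3), ∇φ = (18, -8, 24) → (4, 1, 3) − 0.2·(18, -8, 24) = (0.4, 2.6, -1.8)
Step 2: at (0.4, 2.6, -1.8), ∇φ = (-3.6, 28.4, -23.6) → (0.4, 2.6, -1.8) − 0.2·(-3.6, 28.4, -23.6) = (1.12, -3.08, 2.92)

(1.12, -3.08, 2.92)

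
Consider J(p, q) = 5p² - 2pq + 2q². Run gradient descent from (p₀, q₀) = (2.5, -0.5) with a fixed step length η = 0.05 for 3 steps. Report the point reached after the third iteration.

(0.2925, 0.0585)

∇J = (10p - 2q, -2p + 4q)
Step 1: at (2.5, -0.5), ∇J = (26, -7) → (2.5, -0.5) − 0.05·(26, -7) = (1.2, -0.15)
Step 2: at (1.2, -0.15), ∇J = (12.3, -3) → (1.2, -0.15) − 0.05·(12.3, -3) = (0.585, 0)
Step 3: at (0.585, 0), ∇J = (5.85, -1.17) → (0.585, 0) − 0.05·(5.85, -1.17) = (0.2925, 0.0585)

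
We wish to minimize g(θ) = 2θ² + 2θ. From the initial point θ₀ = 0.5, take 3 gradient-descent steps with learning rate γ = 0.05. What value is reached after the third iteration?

g′(θ) = 4θ + 2
Step 1: g′(0.5) = 4; θ₁ = 0.5 − 0.05·4 = 0.3
Step 2: g′(0.3) = 3.2; θ₂ = 0.3 − 0.05·3.2 = 0.14
Step 3: g′(0.14) = 2.56; θ₃ = 0.14 − 0.05·2.56 = 0.012

0.012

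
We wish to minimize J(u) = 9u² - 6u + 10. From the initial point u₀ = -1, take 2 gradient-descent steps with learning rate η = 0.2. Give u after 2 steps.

J′(u) = 18u - 6
Step 1: J′(-1) = -24; u₁ = -1 − 0.2·(-24) = 3.8
Step 2: J′(3.8) = 62.4; u₂ = 3.8 − 0.2·62.4 = -8.68

-8.68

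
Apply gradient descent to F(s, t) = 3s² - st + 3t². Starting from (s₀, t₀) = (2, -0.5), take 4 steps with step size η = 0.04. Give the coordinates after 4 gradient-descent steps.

∇F = (6s - t, -s + 6t)
Step 1: at (2, -0.5), ∇F = (12.5, -5) → (2, -0.5) − 0.04·(12.5, -5) = (1.5, -0.3)
Step 2: at (1.5, -0.3), ∇F = (9.3, -3.3) → (1.5, -0.3) − 0.04·(9.3, -3.3) = (1.128, -0.168)
Step 3: at (1.128, -0.168), ∇F = (6.936, -2.136) → (1.128, -0.168) − 0.04·(6.936, -2.136) = (0.85056, -0.08256)
Step 4: at (0.85056, -0.08256), ∇F = (5.18592, -1.34592) → (0.85056, -0.08256) − 0.04·(5.18592, -1.34592) = (0.6431232, -0.0287232)

(0.6431232, -0.0287232)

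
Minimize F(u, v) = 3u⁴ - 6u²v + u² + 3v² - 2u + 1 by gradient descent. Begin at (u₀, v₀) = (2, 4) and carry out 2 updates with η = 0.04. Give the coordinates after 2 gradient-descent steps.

(2.13541376, 3.924736)

∇F = (12u³ - 12uv + 2u - 2, -6u² + 6v)
(u₁, v₁) = (2, 4) − 0.04·(2, 0) = (1.92, 4)
(u₂, v₂) = (1.92, 4) − 0.04·(-5.385344, 1.8816) = (2.13541376, 3.924736)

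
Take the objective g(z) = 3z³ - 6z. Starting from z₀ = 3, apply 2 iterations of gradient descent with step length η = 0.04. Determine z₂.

0.24

g′(z) = 9z² - 6
Step 1: g′(3) = 75; z₁ = 3 − 0.04·75 = 0
Step 2: g′(0) = -6; z₂ = 0 − 0.04·(-6) = 0.24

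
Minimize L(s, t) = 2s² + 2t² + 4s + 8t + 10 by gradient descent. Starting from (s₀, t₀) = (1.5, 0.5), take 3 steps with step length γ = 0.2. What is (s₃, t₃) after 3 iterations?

∇L = (4s + 4, 4t + 8)
Step 1: at (1.5, 0.5), ∇L = (10, 10) → (1.5, 0.5) − 0.2·(10, 10) = (-0.5, -1.5)
Step 2: at (-0.5, -1.5), ∇L = (2, 2) → (-0.5, -1.5) − 0.2·(2, 2) = (-0.9, -1.9)
Step 3: at (-0.9, -1.9), ∇L = (0.4, 0.4) → (-0.9, -1.9) − 0.2·(0.4, 0.4) = (-0.98, -1.98)

(-0.98, -1.98)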